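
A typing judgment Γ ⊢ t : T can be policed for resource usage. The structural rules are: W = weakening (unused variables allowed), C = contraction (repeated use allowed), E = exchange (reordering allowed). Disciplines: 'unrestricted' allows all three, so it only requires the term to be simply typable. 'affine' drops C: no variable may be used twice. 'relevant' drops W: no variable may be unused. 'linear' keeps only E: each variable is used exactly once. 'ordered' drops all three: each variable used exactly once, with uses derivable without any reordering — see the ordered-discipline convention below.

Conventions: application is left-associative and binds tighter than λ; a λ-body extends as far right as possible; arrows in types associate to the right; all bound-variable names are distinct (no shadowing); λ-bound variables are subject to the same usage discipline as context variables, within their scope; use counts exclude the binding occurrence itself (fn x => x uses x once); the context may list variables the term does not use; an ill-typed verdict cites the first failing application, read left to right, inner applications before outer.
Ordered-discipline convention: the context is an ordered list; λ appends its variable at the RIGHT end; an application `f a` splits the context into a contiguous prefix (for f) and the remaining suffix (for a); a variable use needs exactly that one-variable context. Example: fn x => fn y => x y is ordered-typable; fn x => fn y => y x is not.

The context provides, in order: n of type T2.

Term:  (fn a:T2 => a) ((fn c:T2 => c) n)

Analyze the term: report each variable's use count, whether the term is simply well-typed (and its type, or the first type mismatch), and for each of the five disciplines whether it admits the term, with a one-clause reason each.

counts: n=1; a (λ-bound)=1; c (λ-bound)=1
order of uses: a, c, n
typing: well-typed at T2
ordered: ✓ — one use each (n, a, c); ordered split holds
linear: ✓ — n, a, c: one use apiece
affine: ✓ — none of n, a, c used more than once
relevant: ✓ — at least one use each (n, a, c)
unrestricted: ✓ — typability at T2 is all that's needed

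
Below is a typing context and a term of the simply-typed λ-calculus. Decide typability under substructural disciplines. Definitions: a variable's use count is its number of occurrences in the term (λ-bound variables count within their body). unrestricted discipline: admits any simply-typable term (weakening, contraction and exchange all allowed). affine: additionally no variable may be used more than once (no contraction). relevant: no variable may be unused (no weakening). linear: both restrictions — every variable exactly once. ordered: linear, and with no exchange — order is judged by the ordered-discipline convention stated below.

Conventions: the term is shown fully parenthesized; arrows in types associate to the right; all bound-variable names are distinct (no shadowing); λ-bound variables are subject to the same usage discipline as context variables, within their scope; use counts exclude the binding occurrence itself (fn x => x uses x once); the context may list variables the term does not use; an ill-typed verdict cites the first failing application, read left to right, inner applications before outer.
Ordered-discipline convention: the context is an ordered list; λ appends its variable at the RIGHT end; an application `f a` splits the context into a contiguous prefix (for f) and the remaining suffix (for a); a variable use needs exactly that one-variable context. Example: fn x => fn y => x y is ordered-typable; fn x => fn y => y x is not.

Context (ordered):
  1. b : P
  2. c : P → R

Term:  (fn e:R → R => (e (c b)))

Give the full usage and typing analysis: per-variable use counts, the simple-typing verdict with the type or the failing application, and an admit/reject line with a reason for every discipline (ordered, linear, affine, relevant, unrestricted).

counts: b=1, c=1, e (bound)=1
order of uses: e, c, b
typing: the term checks, with type (R → R) → R
ordered ✗ (use order e, c, b needs exchange)
linear ✓ (single use per variable (b, c, e))
affine ✓ (no duplicate uses among b, c, e)
relevant ✓ (every one of b, c, e appears)
unrestricted ✓ (simply typable at (R → R) → R; W, C, E all held)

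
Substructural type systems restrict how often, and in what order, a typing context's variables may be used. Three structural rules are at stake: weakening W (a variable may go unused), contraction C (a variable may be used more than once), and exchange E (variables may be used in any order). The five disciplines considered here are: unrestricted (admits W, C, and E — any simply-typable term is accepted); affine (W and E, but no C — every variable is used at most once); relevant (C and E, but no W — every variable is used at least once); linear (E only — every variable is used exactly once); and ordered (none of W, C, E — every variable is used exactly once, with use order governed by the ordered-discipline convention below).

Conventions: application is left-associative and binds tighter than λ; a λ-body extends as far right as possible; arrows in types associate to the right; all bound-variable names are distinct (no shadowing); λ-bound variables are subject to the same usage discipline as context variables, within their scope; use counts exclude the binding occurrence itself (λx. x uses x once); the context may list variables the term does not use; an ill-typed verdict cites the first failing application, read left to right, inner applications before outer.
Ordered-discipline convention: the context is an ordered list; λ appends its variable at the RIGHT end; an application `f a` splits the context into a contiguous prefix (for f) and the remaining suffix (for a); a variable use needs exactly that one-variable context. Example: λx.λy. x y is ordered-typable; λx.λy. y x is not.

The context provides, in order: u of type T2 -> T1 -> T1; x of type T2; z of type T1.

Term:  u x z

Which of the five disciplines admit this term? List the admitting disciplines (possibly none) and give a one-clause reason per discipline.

accepted by: ordered, linear, affine, relevant, unrestricted
counts: u: 1×, x: 1×, z: 1×
use order (left to right): u, x, z
typing: well-typed at T1
ordered: ✓, u, x, z once each; derivable with no W/C/E
linear: ✓, u, x, z: one use apiece
affine: ✓, none of u, x, z used more than once
relevant: ✓, u, x, z: all used, weakening unneeded
unrestricted: ✓, typability at T1 is all that's needed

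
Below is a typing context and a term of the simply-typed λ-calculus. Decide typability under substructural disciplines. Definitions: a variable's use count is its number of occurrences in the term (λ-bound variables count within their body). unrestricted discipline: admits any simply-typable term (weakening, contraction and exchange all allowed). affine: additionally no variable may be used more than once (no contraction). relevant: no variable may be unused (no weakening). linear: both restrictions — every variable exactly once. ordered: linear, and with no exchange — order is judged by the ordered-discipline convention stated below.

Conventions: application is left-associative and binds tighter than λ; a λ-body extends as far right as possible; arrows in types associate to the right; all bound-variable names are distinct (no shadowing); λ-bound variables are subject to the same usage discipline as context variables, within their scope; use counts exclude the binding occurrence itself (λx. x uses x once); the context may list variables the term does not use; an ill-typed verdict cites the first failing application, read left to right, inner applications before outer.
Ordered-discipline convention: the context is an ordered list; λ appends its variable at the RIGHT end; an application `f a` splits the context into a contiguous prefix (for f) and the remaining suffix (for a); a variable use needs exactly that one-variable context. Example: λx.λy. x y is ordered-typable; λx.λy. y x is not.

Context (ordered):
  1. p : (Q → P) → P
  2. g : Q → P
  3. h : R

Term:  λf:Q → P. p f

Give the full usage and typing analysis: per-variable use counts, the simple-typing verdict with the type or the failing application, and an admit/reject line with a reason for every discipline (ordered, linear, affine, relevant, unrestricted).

use counts: p ×1; g ×0; h ×0; f [bound] ×1
uses in reading order: p, f
typing: ✓ — (Q → P) → P
ordered: ✗ — g, h never used (weakening)
linear: ✗ — g, h never used (weakening)
affine: ✓ — at most one use each (p, g, h, f)
relevant: ✗ — g, h never used (weakening)
unrestricted: ✓ — simply typable at (Q → P) → P; W, C, E all held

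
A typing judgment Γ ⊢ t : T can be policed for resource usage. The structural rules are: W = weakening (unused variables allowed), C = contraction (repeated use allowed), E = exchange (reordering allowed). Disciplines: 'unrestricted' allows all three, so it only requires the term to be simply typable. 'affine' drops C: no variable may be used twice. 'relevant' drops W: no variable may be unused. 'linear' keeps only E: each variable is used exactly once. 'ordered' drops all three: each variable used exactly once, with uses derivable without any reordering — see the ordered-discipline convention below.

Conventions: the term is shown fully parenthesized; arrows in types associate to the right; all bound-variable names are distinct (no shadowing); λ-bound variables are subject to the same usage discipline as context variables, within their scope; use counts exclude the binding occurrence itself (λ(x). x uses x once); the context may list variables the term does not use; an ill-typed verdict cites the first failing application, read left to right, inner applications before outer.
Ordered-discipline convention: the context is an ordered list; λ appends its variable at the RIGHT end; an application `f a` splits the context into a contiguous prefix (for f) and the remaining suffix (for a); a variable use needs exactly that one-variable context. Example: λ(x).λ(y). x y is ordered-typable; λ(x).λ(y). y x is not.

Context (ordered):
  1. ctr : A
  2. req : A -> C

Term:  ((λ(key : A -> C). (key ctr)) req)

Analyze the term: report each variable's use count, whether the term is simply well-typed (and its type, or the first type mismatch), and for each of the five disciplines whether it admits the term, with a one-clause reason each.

variable uses: ctr=1, req=1, key (λ-bound)=1
left-to-right use order: key, ctr, req
typing: well-typed at C
ordered: ✗ — no contiguous prefix/suffix split fits key, ctr, req
linear: ✓ — each of ctr, req, key used exactly once
affine: ✓ — no duplicate uses among ctr, req, key
relevant: ✓ — every one of ctr, req, key appears
unrestricted: ✓ — type-checks (C) and nothing is barred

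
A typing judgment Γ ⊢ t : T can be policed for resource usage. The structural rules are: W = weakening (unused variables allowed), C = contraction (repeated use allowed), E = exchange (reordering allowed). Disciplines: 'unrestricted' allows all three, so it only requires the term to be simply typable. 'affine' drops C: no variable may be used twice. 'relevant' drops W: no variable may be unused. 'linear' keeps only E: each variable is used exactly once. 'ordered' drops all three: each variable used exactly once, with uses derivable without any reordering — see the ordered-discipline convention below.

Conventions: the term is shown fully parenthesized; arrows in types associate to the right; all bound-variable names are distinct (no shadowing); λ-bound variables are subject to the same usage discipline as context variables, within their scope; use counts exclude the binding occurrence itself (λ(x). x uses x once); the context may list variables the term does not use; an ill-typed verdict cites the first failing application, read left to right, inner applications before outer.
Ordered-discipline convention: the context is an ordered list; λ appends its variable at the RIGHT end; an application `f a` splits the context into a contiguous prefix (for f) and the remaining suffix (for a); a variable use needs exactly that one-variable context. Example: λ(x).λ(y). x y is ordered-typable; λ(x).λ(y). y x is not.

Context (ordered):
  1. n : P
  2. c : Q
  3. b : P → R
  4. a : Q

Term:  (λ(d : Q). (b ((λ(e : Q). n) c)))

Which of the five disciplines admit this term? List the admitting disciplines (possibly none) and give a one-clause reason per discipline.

admitted by: affine, unrestricted
counts: n ×1, c ×1, b ×1, a ×0, d [bound] ×0, e [bound] ×0
use order (left to right): b, n, c
typing: ✓ — Q → R
ordered: ✗ — a, d, e never used (weakening)
linear: ✗ — a, d, e never used (weakening)
affine: ✓ — no duplicate uses among n, c, b, a, d, e
relevant: ✗ — a, d, e never used (weakening)
unrestricted: ✓ — type-checks (Q → R) and nothing is barred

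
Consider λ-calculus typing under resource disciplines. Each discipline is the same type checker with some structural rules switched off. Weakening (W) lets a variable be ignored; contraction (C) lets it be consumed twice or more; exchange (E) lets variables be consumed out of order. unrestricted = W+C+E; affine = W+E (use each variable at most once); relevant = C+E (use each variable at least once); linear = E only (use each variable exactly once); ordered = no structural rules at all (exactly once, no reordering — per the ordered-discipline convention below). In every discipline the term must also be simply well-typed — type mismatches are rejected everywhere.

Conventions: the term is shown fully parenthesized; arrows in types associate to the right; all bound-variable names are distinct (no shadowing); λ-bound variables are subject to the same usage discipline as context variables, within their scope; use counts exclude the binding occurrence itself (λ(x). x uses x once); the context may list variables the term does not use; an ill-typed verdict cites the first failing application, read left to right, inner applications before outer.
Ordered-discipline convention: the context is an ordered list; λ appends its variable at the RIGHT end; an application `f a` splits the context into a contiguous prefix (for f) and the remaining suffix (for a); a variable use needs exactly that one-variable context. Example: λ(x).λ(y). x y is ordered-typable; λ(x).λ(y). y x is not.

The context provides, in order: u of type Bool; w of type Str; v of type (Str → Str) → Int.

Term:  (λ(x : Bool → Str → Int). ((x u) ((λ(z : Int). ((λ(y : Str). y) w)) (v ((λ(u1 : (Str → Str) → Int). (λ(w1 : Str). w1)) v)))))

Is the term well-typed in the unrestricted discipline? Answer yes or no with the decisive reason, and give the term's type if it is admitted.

yes — typability at (Bool → Str → Int) → Int is all that's needed; term : (Bool → Str → Int) → Int
counts: u: 1; w: 1; v: 2; x [bound]: 1; z [bound]: 0; y [bound]: 1; u1 [bound]: 0; w1 [bound]: 1
use order (left to right): x, u, y, w, v, w1, v
typing: well-typed at (Bool → Str → Int) → Int
all disciplines: ordered ✗ | linear ✗ | affine ✗ | relevant ✗ | unrestricted ✓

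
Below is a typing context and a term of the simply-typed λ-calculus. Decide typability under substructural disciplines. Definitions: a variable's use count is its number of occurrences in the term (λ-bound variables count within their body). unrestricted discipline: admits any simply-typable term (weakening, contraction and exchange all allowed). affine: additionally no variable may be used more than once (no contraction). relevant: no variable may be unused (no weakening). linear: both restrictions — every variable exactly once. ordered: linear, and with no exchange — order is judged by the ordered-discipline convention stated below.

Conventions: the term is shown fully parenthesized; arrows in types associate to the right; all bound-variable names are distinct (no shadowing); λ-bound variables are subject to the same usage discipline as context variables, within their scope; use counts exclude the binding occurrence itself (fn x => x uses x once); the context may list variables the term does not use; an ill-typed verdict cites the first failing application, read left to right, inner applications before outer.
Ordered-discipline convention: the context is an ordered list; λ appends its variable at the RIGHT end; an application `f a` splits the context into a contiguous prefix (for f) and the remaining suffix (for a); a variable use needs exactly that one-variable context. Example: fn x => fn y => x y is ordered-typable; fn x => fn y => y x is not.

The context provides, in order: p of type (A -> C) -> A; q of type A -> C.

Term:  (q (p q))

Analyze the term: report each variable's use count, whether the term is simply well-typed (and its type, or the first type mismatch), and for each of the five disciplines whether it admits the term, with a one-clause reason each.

use counts: p ×1, q ×2
uses in reading order: q, p, q
typing: the term checks, with type C
ordered ✗ (needs contraction — q ×2)
linear ✗ (needs contraction — q ×2)
affine ✗ (needs contraction — q ×2)
relevant ✓ (every one of p, q appears)
unrestricted ✓ (simply typable at C; W, C, E all held)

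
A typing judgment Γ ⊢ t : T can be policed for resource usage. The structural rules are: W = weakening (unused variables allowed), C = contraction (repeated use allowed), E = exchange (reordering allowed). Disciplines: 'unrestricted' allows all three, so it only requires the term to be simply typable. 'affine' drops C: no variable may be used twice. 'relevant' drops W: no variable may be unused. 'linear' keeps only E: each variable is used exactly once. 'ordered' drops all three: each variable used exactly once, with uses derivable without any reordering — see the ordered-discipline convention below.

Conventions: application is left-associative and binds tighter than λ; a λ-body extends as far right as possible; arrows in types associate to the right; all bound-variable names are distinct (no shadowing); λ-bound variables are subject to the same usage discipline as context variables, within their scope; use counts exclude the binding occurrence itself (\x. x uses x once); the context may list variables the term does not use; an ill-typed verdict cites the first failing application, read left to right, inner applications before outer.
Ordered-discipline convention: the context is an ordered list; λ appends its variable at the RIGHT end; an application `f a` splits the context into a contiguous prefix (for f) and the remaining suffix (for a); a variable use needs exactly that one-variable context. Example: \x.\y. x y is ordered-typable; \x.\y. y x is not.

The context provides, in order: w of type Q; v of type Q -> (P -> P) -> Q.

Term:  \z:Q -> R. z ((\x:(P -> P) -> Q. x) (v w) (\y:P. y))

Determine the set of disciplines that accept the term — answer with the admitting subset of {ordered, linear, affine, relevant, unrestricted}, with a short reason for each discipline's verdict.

admitting disciplines: linear, affine, relevant, unrestricted
usage: w: 1; v: 1; z (bound): 1; x (bound): 1; y (bound): 1
use order (left to right): z, x, v, w, y
typing: well-typed — term : (Q -> R) -> R
ordered: ✗ — no ordered split (uses run z, x, v, w, y)
linear: ✓ — w, v, z, x, y: one use apiece
affine: ✓ — w, v, z, x, y: no repeats, contraction unneeded
relevant: ✓ — none of w, v, z, x, y goes unused
unrestricted: ✓ — type-checks ((Q -> R) -> R) and nothing is barred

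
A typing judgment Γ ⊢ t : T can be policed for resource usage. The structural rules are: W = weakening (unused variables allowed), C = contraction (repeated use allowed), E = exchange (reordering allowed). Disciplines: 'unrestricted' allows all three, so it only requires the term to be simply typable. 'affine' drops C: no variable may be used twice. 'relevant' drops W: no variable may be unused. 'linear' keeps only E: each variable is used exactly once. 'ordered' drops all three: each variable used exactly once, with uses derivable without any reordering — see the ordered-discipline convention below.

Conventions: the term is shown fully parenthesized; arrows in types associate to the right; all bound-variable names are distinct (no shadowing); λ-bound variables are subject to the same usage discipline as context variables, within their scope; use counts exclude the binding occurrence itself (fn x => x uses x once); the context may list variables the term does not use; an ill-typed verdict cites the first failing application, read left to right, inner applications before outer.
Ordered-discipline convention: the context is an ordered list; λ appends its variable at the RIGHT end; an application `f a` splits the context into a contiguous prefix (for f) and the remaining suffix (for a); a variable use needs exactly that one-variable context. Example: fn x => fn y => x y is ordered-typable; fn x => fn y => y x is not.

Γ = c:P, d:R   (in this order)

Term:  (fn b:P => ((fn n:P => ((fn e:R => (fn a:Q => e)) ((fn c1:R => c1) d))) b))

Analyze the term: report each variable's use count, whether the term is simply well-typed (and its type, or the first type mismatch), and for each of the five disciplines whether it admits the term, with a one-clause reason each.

use counts: c: 0, d: 1, b [bound]: 1, n [bound]: 0, e [bound]: 1, a [bound]: 0, c1 [bound]: 1
use order (left to right): e, c1, d, b
typing: ✓ — P → Q → R
ordered: ✗, unused: c, n, a — weakening required
linear: ✗, unused: c, n, a — weakening required
affine: ✓, c, d, b, n, e, a, c1: no repeats, contraction unneeded
relevant: ✗, unused: c, n, a — weakening required
unrestricted: ✓, typability at P → Q → R is all that's needed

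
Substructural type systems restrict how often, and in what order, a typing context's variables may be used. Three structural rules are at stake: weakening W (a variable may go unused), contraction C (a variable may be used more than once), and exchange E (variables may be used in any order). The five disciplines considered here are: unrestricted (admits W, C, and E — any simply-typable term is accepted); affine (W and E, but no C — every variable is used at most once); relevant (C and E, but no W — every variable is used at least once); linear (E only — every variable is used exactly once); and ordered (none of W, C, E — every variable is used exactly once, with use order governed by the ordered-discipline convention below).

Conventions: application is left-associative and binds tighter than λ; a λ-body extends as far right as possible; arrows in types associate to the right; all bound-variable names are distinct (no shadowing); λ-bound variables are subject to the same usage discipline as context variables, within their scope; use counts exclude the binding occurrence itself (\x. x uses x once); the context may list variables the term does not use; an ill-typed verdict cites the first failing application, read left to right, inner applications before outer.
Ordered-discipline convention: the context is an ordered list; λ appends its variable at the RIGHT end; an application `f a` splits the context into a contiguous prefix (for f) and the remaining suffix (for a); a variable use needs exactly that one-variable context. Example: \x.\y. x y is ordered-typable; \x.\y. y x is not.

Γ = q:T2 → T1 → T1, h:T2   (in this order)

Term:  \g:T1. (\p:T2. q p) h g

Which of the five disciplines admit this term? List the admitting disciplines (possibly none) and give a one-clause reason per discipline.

admitted in: ordered, linear, affine, relevant, unrestricted
usage: q: 1, h: 1, g (bound): 1, p (bound): 1
use order (left to right): q, p, h, g
typing: the term checks, with type T1 → T1
ordered: ✓ — q, h, g, p: once each, no exchange needed
linear: ✓ — each of q, h, g, p used exactly once
affine: ✓ — none of q, h, g, p used more than once
relevant: ✓ — every one of q, h, g, p appears
unrestricted: ✓ — typability at T1 → T1 is all that's needed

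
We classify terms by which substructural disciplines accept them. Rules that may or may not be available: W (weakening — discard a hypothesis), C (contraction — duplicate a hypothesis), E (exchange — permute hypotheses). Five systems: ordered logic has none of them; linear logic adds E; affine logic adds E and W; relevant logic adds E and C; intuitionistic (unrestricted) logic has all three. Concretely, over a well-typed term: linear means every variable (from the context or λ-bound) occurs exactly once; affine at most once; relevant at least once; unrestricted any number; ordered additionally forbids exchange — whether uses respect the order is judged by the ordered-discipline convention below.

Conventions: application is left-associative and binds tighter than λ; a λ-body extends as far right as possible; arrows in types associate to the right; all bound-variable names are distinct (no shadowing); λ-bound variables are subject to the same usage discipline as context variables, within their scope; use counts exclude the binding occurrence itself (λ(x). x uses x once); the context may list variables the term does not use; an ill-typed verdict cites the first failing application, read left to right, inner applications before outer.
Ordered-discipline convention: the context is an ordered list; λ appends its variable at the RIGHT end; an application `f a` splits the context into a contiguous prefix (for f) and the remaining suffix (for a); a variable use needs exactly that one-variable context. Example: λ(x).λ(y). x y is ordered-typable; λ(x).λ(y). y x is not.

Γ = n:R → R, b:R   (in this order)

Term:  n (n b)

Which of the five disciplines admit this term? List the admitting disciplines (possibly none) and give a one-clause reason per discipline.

admitting disciplines: relevant, unrestricted
use counts: n: 2, b: 1
uses in reading order: n, n, b
typing: ✓ — R
ordered: ✗ — repeated use of n ×2
linear: ✗ — repeated use of n ×2
affine: ✗ — repeated use of n ×2
relevant: ✓ — none of n, b goes unused
unrestricted: ✓ — well-typed at R; no restrictions here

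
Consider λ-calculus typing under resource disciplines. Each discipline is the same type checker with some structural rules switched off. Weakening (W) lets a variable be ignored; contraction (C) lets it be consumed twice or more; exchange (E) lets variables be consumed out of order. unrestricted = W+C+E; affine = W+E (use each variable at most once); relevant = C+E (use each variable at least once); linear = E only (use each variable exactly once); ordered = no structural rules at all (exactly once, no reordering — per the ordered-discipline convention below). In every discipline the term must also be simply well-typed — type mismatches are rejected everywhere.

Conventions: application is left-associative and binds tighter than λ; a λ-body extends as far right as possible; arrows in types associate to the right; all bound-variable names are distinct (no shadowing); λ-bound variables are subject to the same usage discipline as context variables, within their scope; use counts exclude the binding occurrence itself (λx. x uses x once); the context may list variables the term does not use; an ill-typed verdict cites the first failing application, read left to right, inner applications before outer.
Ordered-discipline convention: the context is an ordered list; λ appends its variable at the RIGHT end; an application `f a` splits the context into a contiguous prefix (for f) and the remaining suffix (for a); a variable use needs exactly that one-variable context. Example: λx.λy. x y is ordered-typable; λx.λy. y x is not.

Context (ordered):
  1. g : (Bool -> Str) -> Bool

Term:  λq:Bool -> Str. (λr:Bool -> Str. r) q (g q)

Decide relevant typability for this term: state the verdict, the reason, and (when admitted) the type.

yes — at least one use each (g, q, r); term : (Bool -> Str) -> Str
use counts: g: 1×; q (λ-bound): 2×; r (λ-bound): 1×
left-to-right use order: r, q, g, q
typing: ✓ — (Bool -> Str) -> Str
summary: ordered ✗; linear ✗; affine ✗; relevant ✓; unrestricted ✓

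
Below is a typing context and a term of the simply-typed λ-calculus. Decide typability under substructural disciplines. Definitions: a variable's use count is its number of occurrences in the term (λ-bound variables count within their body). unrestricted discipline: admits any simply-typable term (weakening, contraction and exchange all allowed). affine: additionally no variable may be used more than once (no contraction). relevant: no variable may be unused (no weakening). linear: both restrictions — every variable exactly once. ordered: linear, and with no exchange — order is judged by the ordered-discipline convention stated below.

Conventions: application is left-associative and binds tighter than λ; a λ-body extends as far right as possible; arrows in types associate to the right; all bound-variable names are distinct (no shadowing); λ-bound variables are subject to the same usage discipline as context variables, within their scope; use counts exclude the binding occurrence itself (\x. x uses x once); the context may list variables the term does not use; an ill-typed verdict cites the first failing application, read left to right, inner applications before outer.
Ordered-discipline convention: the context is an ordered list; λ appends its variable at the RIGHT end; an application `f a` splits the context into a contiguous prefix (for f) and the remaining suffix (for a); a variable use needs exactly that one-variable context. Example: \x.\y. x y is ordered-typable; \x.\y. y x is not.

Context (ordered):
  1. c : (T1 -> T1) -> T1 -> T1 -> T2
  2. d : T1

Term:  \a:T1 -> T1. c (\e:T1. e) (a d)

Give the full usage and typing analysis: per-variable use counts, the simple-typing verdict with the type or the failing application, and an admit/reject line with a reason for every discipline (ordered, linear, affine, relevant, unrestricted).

use counts: c=1; d=1; a [bound]=1; e [bound]=1
uses in reading order: c, e, a, d
typing: the term checks, with type (T1 -> T1) -> T1 -> T2
ordered ✗ (use order c, e, a, d needs exchange)
linear ✓ (c, d, a, e: one use apiece)
affine ✓ (none of c, d, a, e used more than once)
relevant ✓ (c, d, a, e: all used, weakening unneeded)
unrestricted ✓ (typability at (T1 -> T1) -> T1 -> T2 is all that's needed)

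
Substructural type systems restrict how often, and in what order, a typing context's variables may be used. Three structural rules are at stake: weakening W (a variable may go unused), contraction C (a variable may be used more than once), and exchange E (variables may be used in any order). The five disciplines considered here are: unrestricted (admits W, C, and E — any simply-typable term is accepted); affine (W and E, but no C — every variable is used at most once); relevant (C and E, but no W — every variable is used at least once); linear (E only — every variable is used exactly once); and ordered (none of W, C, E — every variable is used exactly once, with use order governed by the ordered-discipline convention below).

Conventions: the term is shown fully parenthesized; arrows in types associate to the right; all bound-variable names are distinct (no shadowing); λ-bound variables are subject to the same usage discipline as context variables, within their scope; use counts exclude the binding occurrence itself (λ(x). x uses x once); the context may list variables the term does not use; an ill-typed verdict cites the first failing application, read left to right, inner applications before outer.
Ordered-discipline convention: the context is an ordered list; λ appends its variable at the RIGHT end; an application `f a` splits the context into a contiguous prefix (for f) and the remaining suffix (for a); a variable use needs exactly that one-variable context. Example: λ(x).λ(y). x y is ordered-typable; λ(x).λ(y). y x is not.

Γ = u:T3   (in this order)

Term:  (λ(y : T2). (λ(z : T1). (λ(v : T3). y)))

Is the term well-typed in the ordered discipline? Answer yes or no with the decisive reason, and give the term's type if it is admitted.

no — needs weakening: u, z, v unused
usage: u ×0, y (bound) ×1, z (bound) ×0, v (bound) ×0
left-to-right use order: y
typing: well-typed — term : T2 → T1 → T3 → T2
per-discipline verdicts: ordered ✗; linear ✗; affine ✓; relevant ✗; unrestricted ✓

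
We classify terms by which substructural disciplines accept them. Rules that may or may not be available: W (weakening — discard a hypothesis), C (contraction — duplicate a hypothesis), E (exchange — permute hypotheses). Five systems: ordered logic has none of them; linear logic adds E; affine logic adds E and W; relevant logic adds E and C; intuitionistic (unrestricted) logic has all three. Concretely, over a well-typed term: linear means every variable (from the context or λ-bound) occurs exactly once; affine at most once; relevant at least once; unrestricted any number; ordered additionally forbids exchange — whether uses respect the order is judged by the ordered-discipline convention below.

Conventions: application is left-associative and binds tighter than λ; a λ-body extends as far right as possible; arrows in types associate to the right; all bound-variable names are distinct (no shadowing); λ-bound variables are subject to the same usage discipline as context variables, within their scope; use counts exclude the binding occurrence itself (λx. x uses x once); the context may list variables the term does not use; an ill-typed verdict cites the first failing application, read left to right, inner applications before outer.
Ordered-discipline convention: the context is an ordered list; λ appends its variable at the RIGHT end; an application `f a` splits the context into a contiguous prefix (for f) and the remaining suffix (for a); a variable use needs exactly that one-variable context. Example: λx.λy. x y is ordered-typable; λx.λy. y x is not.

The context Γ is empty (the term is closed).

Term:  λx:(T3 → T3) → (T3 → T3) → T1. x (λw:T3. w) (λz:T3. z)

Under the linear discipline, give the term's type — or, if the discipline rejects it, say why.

term : ((T3 → T3) → (T3 → T3) → T1) → T1
counts: x [bound]=1, w [bound]=1, z [bound]=1
order of uses: x, w, z
typing: well-typed — term : ((T3 → T3) → (T3 → T3) → T1) → T1
across the five disciplines: ordered ✓; linear ✓; affine ✓; relevant ✓; unrestricted ✓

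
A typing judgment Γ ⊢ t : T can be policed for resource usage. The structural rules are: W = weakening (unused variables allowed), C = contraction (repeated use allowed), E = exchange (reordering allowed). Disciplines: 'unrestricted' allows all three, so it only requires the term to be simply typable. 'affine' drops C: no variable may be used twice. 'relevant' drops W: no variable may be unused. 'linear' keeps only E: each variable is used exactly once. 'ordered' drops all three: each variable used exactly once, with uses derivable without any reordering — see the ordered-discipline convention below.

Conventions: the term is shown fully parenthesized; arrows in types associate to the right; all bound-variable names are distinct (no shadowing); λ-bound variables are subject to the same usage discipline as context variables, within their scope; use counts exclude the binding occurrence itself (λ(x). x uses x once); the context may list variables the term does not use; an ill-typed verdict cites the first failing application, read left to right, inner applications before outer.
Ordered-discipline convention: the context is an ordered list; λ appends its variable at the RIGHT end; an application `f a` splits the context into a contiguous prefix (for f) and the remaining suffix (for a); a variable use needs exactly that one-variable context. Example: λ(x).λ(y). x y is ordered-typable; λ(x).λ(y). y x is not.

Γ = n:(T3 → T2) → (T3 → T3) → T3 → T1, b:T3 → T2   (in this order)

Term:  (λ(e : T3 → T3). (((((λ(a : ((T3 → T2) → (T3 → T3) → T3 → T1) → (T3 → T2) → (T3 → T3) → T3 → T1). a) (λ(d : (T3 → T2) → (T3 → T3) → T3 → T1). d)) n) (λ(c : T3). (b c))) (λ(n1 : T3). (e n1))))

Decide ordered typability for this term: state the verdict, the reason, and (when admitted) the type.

yes — n, b, e, a, d, c, n1 once each; derivable with no W/C/E; term : (T3 → T3) → T3 → T1
usage: n ×1, b ×1, e (bound) ×1, a (bound) ×1, d (bound) ×1, c (bound) ×1, n1 (bound) ×1
uses in reading order: a, d, n, b, c, e, n1
typing: the term checks, with type (T3 → T3) → T3 → T1
per-discipline verdicts: ordered ✓ | linear ✓ | affine ✓ | relevant ✓ | unrestricted ✓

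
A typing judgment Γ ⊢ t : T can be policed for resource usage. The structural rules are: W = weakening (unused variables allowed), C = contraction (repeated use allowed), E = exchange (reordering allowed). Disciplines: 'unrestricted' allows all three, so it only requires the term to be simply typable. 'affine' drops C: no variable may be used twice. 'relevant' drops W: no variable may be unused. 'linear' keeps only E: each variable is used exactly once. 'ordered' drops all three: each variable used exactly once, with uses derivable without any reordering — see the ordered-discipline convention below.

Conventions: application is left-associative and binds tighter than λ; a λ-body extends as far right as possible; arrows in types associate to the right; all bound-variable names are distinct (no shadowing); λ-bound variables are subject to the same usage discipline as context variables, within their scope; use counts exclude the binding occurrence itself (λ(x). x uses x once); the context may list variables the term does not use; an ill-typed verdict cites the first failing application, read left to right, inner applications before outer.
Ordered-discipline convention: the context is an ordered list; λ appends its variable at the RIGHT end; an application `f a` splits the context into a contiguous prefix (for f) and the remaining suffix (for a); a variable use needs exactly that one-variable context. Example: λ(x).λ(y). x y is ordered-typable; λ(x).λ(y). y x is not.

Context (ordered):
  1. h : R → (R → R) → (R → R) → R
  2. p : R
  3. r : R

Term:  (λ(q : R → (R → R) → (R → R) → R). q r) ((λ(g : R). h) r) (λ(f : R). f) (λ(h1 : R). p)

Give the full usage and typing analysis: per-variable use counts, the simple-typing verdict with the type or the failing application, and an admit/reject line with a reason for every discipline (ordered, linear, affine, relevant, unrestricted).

usage: h ×1, p ×1, r ×2, q (bound) ×1, g (bound) ×0, f (bound) ×1, h1 (bound) ×0
left-to-right use order: q, r, h, r, f, p
typing: the term checks, with type R
ordered: ✗, repeated use of r ×2; g, h1 left unused
linear: ✗, repeated use of r ×2; g, h1 left unused
affine: ✗, repeated use of r ×2
relevant: ✗, g, h1 left unused
unrestricted: ✓, type-checks (R) and nothing is barred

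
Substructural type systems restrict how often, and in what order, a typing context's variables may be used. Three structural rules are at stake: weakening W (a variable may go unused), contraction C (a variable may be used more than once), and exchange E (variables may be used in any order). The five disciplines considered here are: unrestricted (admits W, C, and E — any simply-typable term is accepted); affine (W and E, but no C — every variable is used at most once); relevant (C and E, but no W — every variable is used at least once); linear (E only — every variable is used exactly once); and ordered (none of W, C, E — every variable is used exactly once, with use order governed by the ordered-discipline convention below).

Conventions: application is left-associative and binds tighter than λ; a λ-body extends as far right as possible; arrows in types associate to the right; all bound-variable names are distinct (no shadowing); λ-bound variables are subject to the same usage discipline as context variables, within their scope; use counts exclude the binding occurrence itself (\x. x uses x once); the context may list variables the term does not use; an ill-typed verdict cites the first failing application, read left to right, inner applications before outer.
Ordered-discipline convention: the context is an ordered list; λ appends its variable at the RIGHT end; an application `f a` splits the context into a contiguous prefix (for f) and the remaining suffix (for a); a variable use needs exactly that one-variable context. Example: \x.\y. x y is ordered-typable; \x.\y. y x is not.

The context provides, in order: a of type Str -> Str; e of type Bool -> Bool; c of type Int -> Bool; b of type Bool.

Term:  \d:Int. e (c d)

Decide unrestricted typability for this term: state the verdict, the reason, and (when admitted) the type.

yes — typability at Int -> Bool is all that's needed; term : Int -> Bool
usage: a=0; e=1; c=1; b=0; d [bound]=1
use order (left to right): e, c, d
typing: ✓ — Int -> Bool
summary: ordered ✗ · linear ✗ · affine ✓ · relevant ✗ · unrestricted ✓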